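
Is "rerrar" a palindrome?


Word: "rerrar"
Reversed: "rarrer"
Forward == Backward? rerrar != rarrer
Palindrome = No


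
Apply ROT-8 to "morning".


Word: "morning"
Shift: 8
Each letter → (letter + shift) mod 26:
  'm' (12) + 8 = 20 → 'u'
  'o' (14) + 8 = 22 → 'w'
  'r' (17) + 8 = 25 → 'z'
  'n' (13) + 8 = 21 → 'v'
  'i' (8) + 8 = 16 → 'q'
  'n' (13) + 8 = 21 → 'v'
  'g' (6) + 8 = 14 → 'o'
Result = "uwzvqvo"


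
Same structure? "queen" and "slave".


Pattern of "queen": [0, 1, 2, 2, 3]
Pattern of "slave": [0, 1, 2, 3, 4]
Patterns do not match
Same pattern = No


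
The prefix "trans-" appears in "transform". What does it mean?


Prefix: trans-
Example: transform (trans- + form)
Meaning = across


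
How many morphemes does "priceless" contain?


Word: "priceless"
Morphemes: price + -less
Each morpheme carries meaning
= 2 morphemes


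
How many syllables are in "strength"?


Word: "strength"
Syllable breakdown: strength
Counting: 1 part
= 1 syllable


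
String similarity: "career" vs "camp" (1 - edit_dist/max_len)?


Word 1: "career" (length 6)
Word 2: "camp" (length 4)
One optimal edit sequence:
  1. keep 'c'
  2. keep 'a'
  3. delete 'r'  (+1)
  4. delete 'e'  (+1)
  5. substitute 'e' -> 'm'  (+1)
  6. substitute 'r' -> 'p'  (+1)
Edit distance = 4
Max length = max(6, 4) = 6
Similarity = 1 - 4/6
= 0.3333


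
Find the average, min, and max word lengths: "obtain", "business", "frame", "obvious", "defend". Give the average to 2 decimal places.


Lengths: "obtain"=6, "business"=8, "frame"=5, "obvious"=7, "defend"=6
Sum = 32, Count = 5
Average = 32/5 = 6.40
= avg=6.40, min=5, max=8


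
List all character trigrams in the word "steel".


Word: "steel" (length 5)
Number of trigrams = 5 - 3 + 1 = 3
  Position 0: "ste"
  Position 1: "tee"
  Position 2: "eel"
Trigrams = "ste", "tee", "eel"


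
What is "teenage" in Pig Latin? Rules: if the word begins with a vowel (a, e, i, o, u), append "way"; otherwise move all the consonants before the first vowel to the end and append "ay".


Word: "teenage"
Starts with consonant(s) → move to end, add 'ay'
Consonant cluster: "t"
Pig Latin = "eenagetay"


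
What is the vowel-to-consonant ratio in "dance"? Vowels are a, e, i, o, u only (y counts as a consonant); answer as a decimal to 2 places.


Word: "dance"
Vowels (a,e,i,o,u): 2
Consonants: 3
Ratio = 2/3
= 0.67


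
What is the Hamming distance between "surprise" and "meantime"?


Comparing character by character (same length = 8):
  Pos 0: 's' vs 'm' !=
  Pos 1: 'u' vs 'e' !=
  Pos 2: 'r' vs 'a' !=
  Pos 3: 'p' vs 'n' !=
  Pos 4: 'r' vs 't' !=
  Pos 5: 'i' vs 'i' =
  Pos 6: 's' vs 'm' !=
  Pos 7: 'e' vs 'e' =
Hamming distance = 6


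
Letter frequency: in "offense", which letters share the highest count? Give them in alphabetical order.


Word: "offense"
Letter counts:
  'e': 2
  'f': 2
  'n': 1
  'o': 1
  's': 1
Maximum count = 2
Most frequent = 'e', 'f' (2 times each)


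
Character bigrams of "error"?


Word: "error" (length 5)
Number of bigrams = 5 - 2 + 1 = 4
  Position 0: "er"
  Position 1: "rr"
  Position 2: "ro"
  Position 3: "or"
Bigrams = "er", "rr", "ro", "or"


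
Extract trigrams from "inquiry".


Word: "inquiry" (length 7)
Number of trigrams = 7 - 3 + 1 = 5
  Position 0: "inq"
  Position 1: "nqu"
  Position 2: "qui"
  Position 3: "uir"
  Position 4: "iry"
Trigrams = "inq", "nqu", "qui", "uir", "iry"


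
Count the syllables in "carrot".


Word: "carrot"
Syllable breakdown: car-rot
Counting: 2 parts
= 2 syllables


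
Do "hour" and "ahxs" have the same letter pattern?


Pattern of "hour": [0, 1, 2, 3]
Pattern of "ahxs": [0, 1, 2, 3]
Patterns match
Same pattern = Yes


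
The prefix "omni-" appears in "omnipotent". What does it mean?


Prefix: omni-
Example: omnipotent = omni- + potent
Meaning = all


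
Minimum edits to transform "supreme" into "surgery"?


Word 1: "supreme" (length 7)
Word 2: "surgery" (length 7)
One optimal edit sequence (insert/delete/substitute each cost 1):
  1. keep 's'
  2. keep 'u'
  3. substitute 'p' -> 'r'  (+1)
  4. substitute 'r' -> 'g'  (+1)
  5. keep 'e'
  6. substitute 'm' -> 'r'  (+1)
  7. substitute 'e' -> 'y'  (+1)
Total edit operations: 4
Edit distance = 4


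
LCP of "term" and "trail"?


Word 1: "term"
Word 2: "trail"
Comparing from start:
  Pos 0: 't' == 't'
  Pos 1: 'e' != 'r' (stop)
LCP = "t" (length 1)


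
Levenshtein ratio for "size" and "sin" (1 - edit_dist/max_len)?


Word 1: "size" (length 4)
Word 2: "sin" (length 3)
One optimal edit sequence:
  1. keep 's'
  2. keep 'i'
  3. delete 'z'  (+1)
  4. substitute 'e' -> 'n'  (+1)
Edit distance = 2
Max length = max(4, 3) = 4
Similarity = 1 - 2/4
= 0.5000


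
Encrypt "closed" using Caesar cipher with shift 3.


Word: "closed"
Shift: 3
Each letter → (letter + shift) mod 26:
  'c' (2) + 3 = 5 → 'f'
  'l' (11) + 3 = 14 → 'o'
  'o' (14) + 3 = 17 → 'r'
  's' (18) + 3 = 21 → 'v'
  'e' (4) + 3 = 7 → 'h'
  'd' (3) + 3 = 6 → 'g'
Result = "forvhg"


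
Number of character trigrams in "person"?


Word: "person" (length 6)
Number of 3-grams = length - 3 + 1 = 6 - 3 + 1
= 4


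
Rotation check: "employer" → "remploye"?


Word: "employer", Candidate: "remploye"
Method: check if candidate is substring of word+word
"employeremployer" contains "remploye"? Yes
Is rotation = Yes


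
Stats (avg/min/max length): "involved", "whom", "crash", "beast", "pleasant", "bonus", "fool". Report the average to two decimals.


Lengths: "involved"=8, "whom"=4, "crash"=5, "beast"=5, "pleasant"=8, "bonus"=5, "fool"=4
Sum = 39, Count = 7
Average = 39/7 = 5.57
= avg=5.57, min=4, max=8


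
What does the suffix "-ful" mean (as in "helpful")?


Suffix: -ful
Example: helpful = help + -ful
Meaning = full of


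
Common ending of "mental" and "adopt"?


Word 1: "mental"
Word 2: "adopt"
Comparing from end:
  Pos -1: 'l' != 't' (stop)
LCS = "" (length 0)


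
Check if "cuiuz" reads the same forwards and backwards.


Word: "cuiuz"
Reversed: "zuiuc"
Forward == Backward? cuiuz != zuiuc
Palindrome = No


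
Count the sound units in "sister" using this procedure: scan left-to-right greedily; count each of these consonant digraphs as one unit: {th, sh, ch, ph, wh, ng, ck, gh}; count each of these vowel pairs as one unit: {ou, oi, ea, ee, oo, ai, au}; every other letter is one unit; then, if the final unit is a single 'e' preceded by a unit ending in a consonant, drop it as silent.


Word: "sister" (6 letters)
Left-to-right scan:
  1. 's' (letter)
  2. 'i' (letter)
  3. 's' (letter)
  4. 't' (letter)
  5. 'e' (letter)
  6. 'r' (letter)
Units from scan: 6
Sound units = 6 units


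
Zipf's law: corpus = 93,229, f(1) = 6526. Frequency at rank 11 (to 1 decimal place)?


Zipf's law: f(r) = f(1) / r
f(1) = 6526
f(11) = 6526 / 11
= 593.3 occurrences


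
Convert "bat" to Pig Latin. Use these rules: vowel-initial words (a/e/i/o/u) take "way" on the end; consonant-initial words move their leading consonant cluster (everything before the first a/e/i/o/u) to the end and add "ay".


Word: "bat"
Starts with consonant(s) → move to end, add 'ay'
Consonant cluster: "b"
Pig Latin = "atbay"


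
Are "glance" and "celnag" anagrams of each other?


Word 1: "glance" → sorted: acegln
Word 2: "celnag" → sorted: acegln
Same letters? acegln == acegln
Anagram = Yes


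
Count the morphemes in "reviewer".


Word: "reviewer"
Morphemes: re- / view / -er
Each morpheme carries meaning
= 3 morphemes


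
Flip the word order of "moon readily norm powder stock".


Original: "moon readily norm powder stock"
Words (1..n): moon | readily | norm | powder | stock
Reversed (n..1): stock | powder | norm | readily | moon
Result = "stock powder norm readily moon"


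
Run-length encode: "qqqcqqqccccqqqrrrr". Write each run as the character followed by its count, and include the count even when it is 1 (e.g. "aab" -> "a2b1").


String: "qqqcqqqccccqqqrrrr"
Scanning for consecutive runs:
  'q' x 3
  'c' x 1
  'q' x 3
  'c' x 4
  'q' x 3
  'r' x 4
RLE = "q3c1q3c4q3r4"


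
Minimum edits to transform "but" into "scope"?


Word 1: "but" (length 3)
Word 2: "scope" (length 5)
One optimal edit sequence (insert/delete/substitute each cost 1):
  1. insert 's'  (+1)
  2. insert 'c'  (+1)
  3. substitute 'b' -> 'o'  (+1)
  4. substitute 'u' -> 'p'  (+1)
  5. substitute 't' -> 'e'  (+1)
Total edit operations: 5
Edit distance = 5


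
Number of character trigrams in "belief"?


Word: "belief" (length 6)
Number of 3-grams = length - 3 + 1 = 6 - 3 + 1
= 4


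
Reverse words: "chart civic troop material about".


Original: "chart civic troop material about"
Words (1..n): chart | civic | troop | material | about
Reversed (n..1): about | material | troop | civic | chart
Result = "about material troop civic chart"


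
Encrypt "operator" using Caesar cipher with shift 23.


Word: "operator"
Shift: 23
Each letter → (letter + shift) mod 26:
  'o' (14) + 23 = 11 → 'l'
  'p' (15) + 23 = 12 → 'm'
  'e' (4) + 23 = 1 → 'b'
  'r' (17) + 23 = 14 → 'o'
  'a' (0) + 23 = 23 → 'x'
  't' (19) + 23 = 16 → 'q'
  'o' (14) + 23 = 11 → 'l'
  'r' (17) + 23 = 14 → 'o'
Result = "lmboxqlo"


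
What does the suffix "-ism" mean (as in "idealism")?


Suffix: -ism
As in: idealism -> ideal + -ism
Meaning = belief / practice


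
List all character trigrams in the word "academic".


Word: "academic" (length 8)
Number of trigrams = 8 - 3 + 1 = 6
  Position 0: "aca"
  Position 1: "cad"
  Position 2: "ade"
  Position 3: "dem"
  Position 4: "emi"
  Position 5: "mic"
Trigrams = "aca", "cad", "ade", "dem", "emi", "mic"


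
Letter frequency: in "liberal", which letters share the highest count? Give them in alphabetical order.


Word: "liberal"
Letter counts:
  'a': 1
  'b': 1
  'e': 1
  'i': 1
  'l': 2
  'r': 1
Maximum count = 2
Most frequent = 'l' (2 times each)


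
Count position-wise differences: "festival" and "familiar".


Comparing character by character (same length = 8):
  Pos 0: 'f' vs 'f' =
  Pos 1: 'e' vs 'a' !=
  Pos 2: 's' vs 'm' !=
  Pos 3: 't' vs 'i' !=
  Pos 4: 'i' vs 'l' !=
  Pos 5: 'v' vs 'i' !=
  Pos 6: 'a' vs 'a' =
  Pos 7: 'l' vs 'r' !=
Hamming distance = 6


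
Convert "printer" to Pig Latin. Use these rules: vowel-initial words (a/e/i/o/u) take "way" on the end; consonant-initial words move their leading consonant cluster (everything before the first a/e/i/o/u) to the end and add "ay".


Word: "printer"
Starts with consonant(s) → move to end, add 'ay'
Consonant cluster: "pr"
Pig Latin = "interpray"


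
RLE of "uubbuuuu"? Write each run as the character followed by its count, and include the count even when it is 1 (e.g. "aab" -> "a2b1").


String: "uubbuuuu"
Scanning for consecutive runs:
  'u' x 2
  'b' x 2
  'u' x 4
RLE = "u2b2u4"


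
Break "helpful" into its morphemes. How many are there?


Word: "helpful"
Morphemes: help + -ful
Each morpheme carries meaning
= 2 morphemes


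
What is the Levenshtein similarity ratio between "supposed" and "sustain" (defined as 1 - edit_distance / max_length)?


Word 1: "supposed" (length 8)
Word 2: "sustain" (length 7)
One optimal edit sequence:
  1. keep 's'
  2. keep 'u'
  3. delete 'p'  (+1)
  4. substitute 'p' -> 's'  (+1)
  5. substitute 'o' -> 't'  (+1)
  6. substitute 's' -> 'a'  (+1)
  7. substitute 'e' -> 'i'  (+1)
  8. substitute 'd' -> 'n'  (+1)
Edit distance = 6
Max length = max(8, 7) = 8
Similarity = 1 - 6/8
= 0.2500


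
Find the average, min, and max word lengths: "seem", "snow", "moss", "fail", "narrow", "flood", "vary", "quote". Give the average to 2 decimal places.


Lengths: "seem"=4, "snow"=4, "moss"=4, "fail"=4, "narrow"=6, "flood"=5, "vary"=4, "quote"=5
Sum = 36, Count = 8
Average = 36/8 = 4.50
= avg=4.50, min=4, max=6


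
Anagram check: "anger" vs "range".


Word 1: "anger" → sorted: aegnr
Word 2: "range" → sorted: aegnr
Same letters? aegnr == aegnr
Anagram = Yes


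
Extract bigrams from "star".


Word: "star" (length 4)
Number of bigrams = 4 - 2 + 1 = 3
  Position 0: "st"
  Position 1: "ta"
  Position 2: "ar"
Bigrams = "st", "ta", "ar"


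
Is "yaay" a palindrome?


Word: "yaay"
Reversed: "yaay"
Forward == Backward? yaay == yaay
Palindrome = Yes


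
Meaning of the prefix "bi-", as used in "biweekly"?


Prefix: bi-
Example: biweekly (bi- + weekly)
Meaning = two


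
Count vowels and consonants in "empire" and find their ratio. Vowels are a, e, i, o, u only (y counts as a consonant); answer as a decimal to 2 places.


Word: "empire"
Vowels (a,e,i,o,u): 3
Consonants: 3
Ratio = 3/3
= 1.00


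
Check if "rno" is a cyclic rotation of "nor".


Word: "nor", Candidate: "rno"
Method: check if candidate is substring of word+word
"nornor" contains "rno"? Yes
Is rotation = Yes


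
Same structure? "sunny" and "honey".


Pattern of "sunny": [0, 1, 2, 2, 3]
Pattern of "honey": [0, 1, 2, 3, 4]
Patterns do not match
Same pattern = No


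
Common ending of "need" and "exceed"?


Word 1: "need"
Word 2: "exceed"
Comparing from end:
  Pos -1: 'd' == 'd'
  Pos -2: 'e' == 'e'
  Pos -3: 'e' == 'e'
  Pos -4: 'n' != 'c' (stop)
LCS = "eed" (length 3)


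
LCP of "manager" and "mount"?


Word 1: "manager"
Word 2: "mount"
Comparing from start:
  Pos 0: 'm' == 'm'
  Pos 1: 'a' != 'o' (stop)
LCP = "m" (length 1)


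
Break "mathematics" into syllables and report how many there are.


Word: "mathematics"
Syllable breakdown: math-e-mat-ics
Counting: 4 parts
= 4 syllables


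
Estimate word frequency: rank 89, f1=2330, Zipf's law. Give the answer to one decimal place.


Zipf's law: f(r) = f(1) / r
f(1) = 2330
f(89) = 2330 / 89
= 26.2 occurrences


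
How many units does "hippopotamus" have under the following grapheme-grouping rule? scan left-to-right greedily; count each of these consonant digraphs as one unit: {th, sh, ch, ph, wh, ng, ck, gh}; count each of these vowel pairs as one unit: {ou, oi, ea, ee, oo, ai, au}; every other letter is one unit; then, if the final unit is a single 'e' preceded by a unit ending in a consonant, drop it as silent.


Word: "hippopotamus" (12 letters)
Left-to-right scan:
  [1] 'h' (letter)
  [2] 'i' (letter)
  [3] 'p' (letter)
  [4] 'p' (letter)
  [5] 'o' (letter)
  [6] 'p' (letter)
  [7] 'o' (letter)
  [8] 't' (letter)
  [9] 'a' (letter)
  [10] 'm' (letter)
  [11] 'u' (letter)
  [12] 's' (letter)
Units from scan: 12
Sound units = 12 units


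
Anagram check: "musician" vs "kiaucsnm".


Word 1: "musician" → sorted: aciimnsu
Word 2: "kiaucsnm" → sorted: acikmnsu
Same letters? aciimnsu != acikmnsu
Anagram = No


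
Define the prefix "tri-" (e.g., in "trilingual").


Prefix: tri-
As in: trilingual -> tri- + lingual
Meaning = three


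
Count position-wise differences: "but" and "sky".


Comparing character by character (same length = 3):
  Pos 0: 'b' vs 's' !=
  Pos 1: 'u' vs 'k' !=
  Pos 2: 't' vs 'y' !=
Hamming distance = 3


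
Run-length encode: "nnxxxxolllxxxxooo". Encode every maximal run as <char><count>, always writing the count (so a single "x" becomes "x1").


String: "nnxxxxolllxxxxooo"
Scanning for consecutive runs:
  'n' x 2
  'x' x 4
  'o' x 1
  'l' x 3
  'x' x 4
  'o' x 3
RLE = "n2x4o1l3x4o3"


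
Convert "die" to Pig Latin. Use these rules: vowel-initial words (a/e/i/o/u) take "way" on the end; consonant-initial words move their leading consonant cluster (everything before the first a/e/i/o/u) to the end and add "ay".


Word: "die"
Starts with consonant(s) → move to end, add 'ay'
Consonant cluster: "d"
Pig Latin = "ieday"


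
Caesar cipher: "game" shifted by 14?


Word: "game"
Shift: 14
Each letter → (letter + shift) mod 26:
  'g' (6) + 14 = 20 → 'u'
  'a' (0) + 14 = 14 → 'o'
  'm' (12) + 14 = 0 → 'a'
  'e' (4) + 14 = 18 → 's'
Result = "uoas"


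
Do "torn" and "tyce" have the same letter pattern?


Pattern of "torn": [0, 1, 2, 3]
Pattern of "tyce": [0, 1, 2, 3]
Patterns match
Same pattern = Yes


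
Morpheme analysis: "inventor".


Word: "inventor"
Morphemes: invent / -or
Each morpheme carries meaning
= 2 morphemes


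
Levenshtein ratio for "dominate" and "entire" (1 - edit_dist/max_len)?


Word 1: "dominate" (length 8)
Word 2: "entire" (length 6)
One optimal edit sequence:
  1. substitute 'd' -> 'e'  (+1)
  2. substitute 'o' -> 'n'  (+1)
  3. substitute 'm' -> 't'  (+1)
  4. keep 'i'
  5. delete 'n'  (+1)
  6. delete 'a'  (+1)
  7. substitute 't' -> 'r'  (+1)
  8. keep 'e'
Edit distance = 6
Max length = max(8, 6) = 8
Similarity = 1 - 6/8
= 0.2500


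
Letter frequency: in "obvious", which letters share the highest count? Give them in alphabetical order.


Word: "obvious"
Letter counts:
  'b': 1
  'i': 1
  'o': 2
  's': 1
  'u': 1
  'v': 1
Maximum count = 2
Most frequent = 'o' (2 times each)


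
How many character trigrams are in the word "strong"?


Word: "strong" (length 6)
Number of 3-grams = length - 3 + 1 = 6 - 3 + 1
= 4


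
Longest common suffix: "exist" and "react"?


Word 1: "exist"
Word 2: "react"
Comparing from end:
  Pos -1: 't' == 't'
  Pos -2: 's' != 'c' (stop)
LCS = "t" (length 1)


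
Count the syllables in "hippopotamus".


Word: "hippopotamus"
Syllable breakdown: hip-po-pot-a-mus
Counting: 5 parts
= 5 syllables


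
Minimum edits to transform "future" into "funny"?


Word 1: "future" (length 6)
Word 2: "funny" (length 5)
One optimal edit sequence (insert/delete/substitute each cost 1):
  1. keep 'f'
  2. keep 'u'
  3. delete 't'  (+1)
  4. substitute 'u' -> 'n'  (+1)
  5. substitute 'r' -> 'n'  (+1)
  6. substitute 'e' -> 'y'  (+1)
Total edit operations: 4
Edit distance = 4


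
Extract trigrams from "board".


Word: "board" (length 5)
Number of trigrams = 5 - 3 + 1 = 3
  Position 0: "boa"
  Position 1: "oar"
  Position 2: "ard"
Trigrams = "boa", "oar", "ard"


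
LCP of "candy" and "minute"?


Word 1: "candy"
Word 2: "minute"
Comparing from start:
  Pos 0: 'c' != 'm' (stop)
LCP = "" (length 0)


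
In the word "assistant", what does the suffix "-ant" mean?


Suffix: -ant
As in: assistant -> assist + -ant
Meaning = one who / that which


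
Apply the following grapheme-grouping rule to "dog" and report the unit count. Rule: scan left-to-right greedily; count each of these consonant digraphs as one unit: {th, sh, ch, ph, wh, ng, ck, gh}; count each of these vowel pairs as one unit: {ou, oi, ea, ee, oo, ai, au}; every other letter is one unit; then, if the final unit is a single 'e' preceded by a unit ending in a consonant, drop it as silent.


Word: "dog" (3 letters)
Left-to-right scan:
  [1] 'd' (letter)
  [2] 'o' (letter)
  [3] 'g' (letter)
Units from scan: 3
Sound units = 3 units


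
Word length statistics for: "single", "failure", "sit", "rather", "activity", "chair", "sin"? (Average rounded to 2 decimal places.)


Lengths: "single"=6, "failure"=7, "sit"=3, "rather"=6, "activity"=8, "chair"=5, "sin"=3
Sum = 38, Count = 7
Average = 38/7 = 5.43
= avg=5.43, min=3, max=8


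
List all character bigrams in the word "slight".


Word: "slight" (length 6)
Number of bigrams = 6 - 2 + 1 = 5
  Position 0: "sl"
  Position 1: "li"
  Position 2: "ig"
  Position 3: "gh"
  Position 4: "ht"
Bigrams = "sl", "li", "ig", "gh", "ht"


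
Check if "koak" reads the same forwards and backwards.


Word: "koak"
Reversed: "kaok"
Forward == Backward? koak != kaok
Palindrome = No


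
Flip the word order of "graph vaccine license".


Original: "graph vaccine license"
Words (1..n): graph | vaccine | license
Reversed (n..1): license | vaccine | graph
Result = "license vaccine graph"


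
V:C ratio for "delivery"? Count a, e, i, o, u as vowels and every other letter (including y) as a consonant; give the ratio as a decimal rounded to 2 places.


Word: "delivery"
Vowels (a,e,i,o,u): 3
Consonants: 5
Ratio = 3/5
= 0.60


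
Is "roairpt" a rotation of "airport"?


Word: "airport", Candidate: "roairpt"
Method: check if candidate is substring of word+word
"airportairport" contains "roairpt"? No
Is rotation = No


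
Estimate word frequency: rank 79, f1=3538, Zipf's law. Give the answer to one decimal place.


Zipf's law: f(r) = f(1) / r
f(1) = 3538
f(79) = 3538 / 79
= 44.8 occurrences


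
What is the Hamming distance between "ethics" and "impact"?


Comparing character by character (same length = 6):
  Pos 0: 'e' vs 'i' !=
  Pos 1: 't' vs 'm' !=
  Pos 2: 'h' vs 'p' !=
  Pos 3: 'i' vs 'a' !=
  Pos 4: 'c' vs 'c' =
  Pos 5: 's' vs 't' !=
Hamming distance = 5


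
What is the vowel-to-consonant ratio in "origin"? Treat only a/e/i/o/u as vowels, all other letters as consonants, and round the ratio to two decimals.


Word: "origin"
Vowels (a,e,i,o,u): 3
Consonants: 3
Ratio = 3/3
= 1.00


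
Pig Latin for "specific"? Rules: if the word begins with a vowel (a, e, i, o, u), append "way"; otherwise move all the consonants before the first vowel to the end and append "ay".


Word: "specific"
Starts with consonant(s) → move to end, add 'ay'
Consonant cluster: "sp"
Pig Latin = "ecificspay"


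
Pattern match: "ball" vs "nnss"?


Pattern of "ball": [0, 1, 2, 2]
Pattern of "nnss": [0, 0, 1, 1]
Patterns do not match
Same pattern = No


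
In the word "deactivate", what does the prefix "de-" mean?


Prefix: de-
As in: deactivate -> de- + activate
Meaning = remove / reverse


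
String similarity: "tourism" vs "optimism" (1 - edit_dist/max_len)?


Word 1: "tourism" (length 7)
Word 2: "optimism" (length 8)
One optimal edit sequence:
  1. insert 'o'  (+1)
  2. substitute 't' -> 'p'  (+1)
  3. substitute 'o' -> 't'  (+1)
  4. substitute 'u' -> 'i'  (+1)
  5. substitute 'r' -> 'm'  (+1)
  6. keep 'i'
  7. keep 's'
  8. keep 'm'
Edit distance = 5
Max length = max(7, 8) = 8
Similarity = 1 - 5/8
= 0.3750


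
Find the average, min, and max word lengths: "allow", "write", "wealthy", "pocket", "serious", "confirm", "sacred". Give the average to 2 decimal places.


Lengths: "allow"=5, "write"=5, "wealthy"=7, "pocket"=6, "serious"=7, "confirm"=7, "sacred"=6
Sum = 43, Count = 7
Average = 43/7 = 6.14
= avg=6.14, min=5, max=7


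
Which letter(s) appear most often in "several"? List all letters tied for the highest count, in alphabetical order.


Word: "several"
Letter counts:
  'a': 1
  'e': 2
  'l': 1
  'r': 1
  's': 1
  'v': 1
Maximum count = 2
Most frequent = 'e' (2 times each)


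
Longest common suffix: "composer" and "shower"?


Word 1: "composer"
Word 2: "shower"
Comparing from end:
  Pos -1: 'r' == 'r'
  Pos -2: 'e' == 'e'
  Pos -3: 's' != 'w' (stop)
LCS = "er" (length 2)


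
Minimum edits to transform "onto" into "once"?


Word 1: "onto" (length 4)
Word 2: "once" (length 4)
One optimal edit sequence (insert/delete/substitute each cost 1):
  1. keep 'o'
  2. keep 'n'
  3. substitute 't' -> 'c'  (+1)
  4. substitute 'o' -> 'e'  (+1)
Total edit operations: 2
Edit distance = 2


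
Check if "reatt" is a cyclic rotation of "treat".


Word: "treat", Candidate: "reatt"
Method: check if candidate is substring of word+word
"treattreat" contains "reatt"? Yes
Is rotation = Yes


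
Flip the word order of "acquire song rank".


Original: "acquire song rank"
Words (1..n): acquire | song | rank
Reversed (n..1): rank | song | acquire
Result = "rank song acquire"


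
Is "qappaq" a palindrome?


Word: "qappaq"
Reversed: "qappaq"
Forward == Backward? qappaq == qappaq
Palindrome = Yes


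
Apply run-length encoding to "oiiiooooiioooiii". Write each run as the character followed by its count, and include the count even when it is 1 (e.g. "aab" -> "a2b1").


String: "oiiiooooiioooiii"
Scanning for consecutive runs:
  'o' x 1
  'i' x 3
  'o' x 4
  'i' x 2
  'o' x 3
  'i' x 3
RLE = "o1i3o4i2o3i3"


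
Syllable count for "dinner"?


Word: "dinner"
Syllable breakdown: din-ner
Counting: 2 parts
= 2 syllables


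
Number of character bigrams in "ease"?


Word: "ease" (length 4)
Number of 2-grams = length - 2 + 1 = 4 - 2 + 1
= 3


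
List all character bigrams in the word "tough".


Word: "tough" (length 5)
Number of bigrams = 5 - 2 + 1 = 4
  Position 0: "to"
  Position 1: "ou"
  Position 2: "ug"
  Position 3: "gh"
Bigrams = "to", "ou", "ug", "gh"


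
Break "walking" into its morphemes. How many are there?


Word: "walking"
Morphemes: walk + -ing
Each morpheme carries meaning
= 2 morphemes


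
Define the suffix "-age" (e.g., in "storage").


Suffix: -age
Example: storage = store + -age, with a spelling change
Meaning = result / collection


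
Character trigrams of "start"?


Word: "start" (length 5)
Number of trigrams = 5 - 3 + 1 = 3
  Position 0: "sta"
  Position 1: "tar"
  Position 2: "art"
Trigrams = "sta", "tar", "art"


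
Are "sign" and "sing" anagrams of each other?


Word 1: "sign" → sorted: gins
Word 2: "sing" → sorted: gins
Same letters? gins == gins
Anagram = Yes


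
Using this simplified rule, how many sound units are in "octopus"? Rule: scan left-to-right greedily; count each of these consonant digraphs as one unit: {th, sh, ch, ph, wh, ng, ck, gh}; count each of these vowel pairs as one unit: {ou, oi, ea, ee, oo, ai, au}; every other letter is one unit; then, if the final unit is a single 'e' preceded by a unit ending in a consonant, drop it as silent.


Word: "octopus" (7 letters)
Left-to-right scan:
  (1) 'o' (letter)
  (2) 'c' (letter)
  (3) 't' (letter)
  (4) 'o' (letter)
  (5) 'p' (letter)
  (6) 'u' (letter)
  (7) 's' (letter)
Units from scan: 7
Sound units = 7 units


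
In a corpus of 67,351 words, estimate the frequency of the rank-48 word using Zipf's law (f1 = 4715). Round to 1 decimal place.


Zipf's law: f(r) = f(1) / r
f(1) = 4715
f(48) = 4715 / 48
= 98.2 occurrences


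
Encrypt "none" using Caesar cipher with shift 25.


Word: "none"
Shift: 25
Each letter → (letter + shift) mod 26:
  'n' (13) + 25 = 12 → 'm'
  'o' (14) + 25 = 13 → 'n'
  'n' (13) + 25 = 12 → 'm'
  'e' (4) + 25 = 3 → 'd'
Result = "mnmd"


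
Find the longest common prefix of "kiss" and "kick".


Word 1: "kiss"
Word 2: "kick"
Comparing from start:
  Pos 0: 'k' == 'k'
  Pos 1: 'i' == 'i'
  Pos 2: 's' != 'c' (stop)
LCP = "ki" (length 2)


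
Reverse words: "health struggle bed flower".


Original: "health struggle bed flower"
Words (1..n): health | struggle | bed | flower
Reversed (n..1): flower | bed | struggle | health
Result = "flower bed struggle health"


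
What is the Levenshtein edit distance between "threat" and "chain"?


Word 1: "threat" (length 6)
Word 2: "chain" (length 5)
One optimal edit sequence (insert/delete/substitute each cost 1):
  1. substitute 't' -> 'c'  (+1)
  2. keep 'h'
  3. delete 'r'  (+1)
  4. substitute 'e' -> 'a'  (+1)
  5. substitute 'a' -> 'i'  (+1)
  6. substitute 't' -> 'n'  (+1)
Total edit operations: 5
Edit distance = 5


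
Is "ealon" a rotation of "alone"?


Word: "alone", Candidate: "ealon"
Method: check if candidate is substring of word+word
"alonealone" contains "ealon"? Yes
Is rotation = Yes


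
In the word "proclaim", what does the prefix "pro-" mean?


Prefix: pro-
As in: proclaim -> pro- + claim
Meaning = forward / in favor of


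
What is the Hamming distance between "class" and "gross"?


Comparing character by character (same length = 5):
  Pos 0: 'c' vs 'g' !=
  Pos 1: 'l' vs 'r' !=
  Pos 2: 'a' vs 'o' !=
  Pos 3: 's' vs 's' =
  Pos 4: 's' vs 's' =
Hamming distance = 3


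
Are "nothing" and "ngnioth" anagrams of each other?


Word 1: "nothing" → sorted: ghinnot
Word 2: "ngnioth" → sorted: ghinnot
Same letters? ghinnot == ghinnot
Anagram = Yes


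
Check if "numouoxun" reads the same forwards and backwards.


Word: "numouoxun"
Reversed: "nuxouomun"
Forward == Backward? numouoxun != nuxouomun
Palindrome = No


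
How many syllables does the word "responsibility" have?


Word: "responsibility"
Syllable breakdown: re / spon / si / bil / i / ty
Counting: 6 parts
= 6 syllables


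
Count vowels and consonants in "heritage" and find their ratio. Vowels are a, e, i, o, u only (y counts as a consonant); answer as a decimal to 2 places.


Word: "heritage"
Vowels (a,e,i,o,u): 4
Consonants: 4
Ratio = 4/4
= 1.00


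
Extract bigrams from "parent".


Word: "parent" (length 6)
Number of bigrams = 6 - 2 + 1 = 5
  Position 0: "pa"
  Position 1: "ar"
  Position 2: "re"
  Position 3: "en"
  Position 4: "nt"
Bigrams = "pa", "ar", "re", "en", "nt"


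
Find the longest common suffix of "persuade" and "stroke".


Word 1: "persuade"
Word 2: "stroke"
Comparing from end:
  Pos -1: 'e' == 'e'
  Pos -2: 'd' != 'k' (stop)
LCS = "e" (length 1)


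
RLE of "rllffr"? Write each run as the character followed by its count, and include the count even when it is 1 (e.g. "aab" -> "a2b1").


String: "rllffr"
Scanning for consecutive runs:
  'r' x 1
  'l' x 2
  'f' x 2
  'r' x 1
RLE = "r1l2f2r1"


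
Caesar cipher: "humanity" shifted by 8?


Word: "humanity"
Shift: 8
Each letter → (letter + shift) mod 26:
  'h' (7) + 8 = 15 → 'p'
  'u' (20) + 8 = 2 → 'c'
  'm' (12) + 8 = 20 → 'u'
  'a' (0) + 8 = 8 → 'i'
  'n' (13) + 8 = 21 → 'v'
  'i' (8) + 8 = 16 → 'q'
  't' (19) + 8 = 1 → 'b'
  'y' (24) + 8 = 6 → 'g'
Result = "pcuivqbg"


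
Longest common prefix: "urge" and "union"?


Word 1: "urge"
Word 2: "union"
Comparing from start:
  Pos 0: 'u' == 'u'
  Pos 1: 'r' != 'n' (stop)
LCP = "u" (length 1)


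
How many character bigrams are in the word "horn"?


Word: "horn" (length 4)
Number of 2-grams = length - 2 + 1 = 4 - 2 + 1
= 3


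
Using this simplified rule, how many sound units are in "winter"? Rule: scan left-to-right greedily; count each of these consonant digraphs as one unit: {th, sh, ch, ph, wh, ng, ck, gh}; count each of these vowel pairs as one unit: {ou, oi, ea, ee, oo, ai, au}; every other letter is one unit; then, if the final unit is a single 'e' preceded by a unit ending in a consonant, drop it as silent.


Word: "winter" (6 letters)
Left-to-right scan:
  1. 'w' (letter)
  2. 'i' (letter)
  3. 'n' (letter)
  4. 't' (letter)
  5. 'e' (letter)
  6. 'r' (letter)
Units from scan: 6
Sound units = 6 units


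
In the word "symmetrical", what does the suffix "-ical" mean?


Suffix: -ical
Example: symmetrical (symmetry + -ical, with a spelling change)
Meaning = relating to


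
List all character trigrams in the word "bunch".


Word: "bunch" (length 5)
Number of trigrams = 5 - 3 + 1 = 3
  Position 0: "bun"
  Position 1: "unc"
  Position 2: "nch"
Trigrams = "bun", "unc", "nch"


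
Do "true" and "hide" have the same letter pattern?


Pattern of "true": [0, 1, 2, 3]
Pattern of "hide": [0, 1, 2, 3]
Patterns match
Same pattern = Yes


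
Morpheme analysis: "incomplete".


Word: "incomplete"
Morphemes: in- + complete
Each morpheme carries meaning
= 2 morphemes


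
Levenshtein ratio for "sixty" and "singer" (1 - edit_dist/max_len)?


Word 1: "sixty" (length 5)
Word 2: "singer" (length 6)
One optimal edit sequence:
  1. keep 's'
  2. keep 'i'
  3. insert 'n'  (+1)
  4. substitute 'x' -> 'g'  (+1)
  5. substitute 't' -> 'e'  (+1)
  6. substitute 'y' -> 'r'  (+1)
Edit distance = 4
Max length = max(5, 6) = 6
Similarity = 1 - 4/6
= 0.3333


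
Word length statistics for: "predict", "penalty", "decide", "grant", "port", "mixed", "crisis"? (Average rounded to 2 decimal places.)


Lengths: "predict"=7, "penalty"=7, "decide"=6, "grant"=5, "port"=4, "mixed"=5, "crisis"=6
Sum = 40, Count = 7
Average = 40/7 = 5.71
= avg=5.71, min=4, max=7


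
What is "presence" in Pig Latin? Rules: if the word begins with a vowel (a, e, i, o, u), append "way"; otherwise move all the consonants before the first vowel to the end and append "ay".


Word: "presence"
Starts with consonant(s) → move to end, add 'ay'
Consonant cluster: "pr"
Pig Latin = "esencepray"


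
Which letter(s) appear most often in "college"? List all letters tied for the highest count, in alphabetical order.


Word: "college"
Letter counts:
  'c': 1
  'e': 2
  'g': 1
  'l': 2
  'o': 1
Maximum count = 2
Most frequent = 'e', 'l' (2 times each)


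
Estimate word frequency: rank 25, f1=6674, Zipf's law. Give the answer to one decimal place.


Zipf's law: f(r) = f(1) / r
f(1) = 6674
f(25) = 6674 / 25
= 267.0 occurrences


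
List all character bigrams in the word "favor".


Word: "favor" (length 5)
Number of bigrams = 5 - 2 + 1 = 4
  Position 0: "fa"
  Position 1: "av"
  Position 2: "vo"
  Position 3: "or"
Bigrams = "fa", "av", "vo", "or"


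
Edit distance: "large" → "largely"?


Word 1: "large" (length 5)
Word 2: "largely" (length 7)
One optimal edit sequence (insert/delete/substitute each cost 1):
  1. keep 'l'
  2. keep 'a'
  3. keep 'r'
  4. keep 'g'
  5. keep 'e'
  6. insert 'l'  (+1)
  7. insert 'y'  (+1)
Total edit operations: 2
Edit distance = 2


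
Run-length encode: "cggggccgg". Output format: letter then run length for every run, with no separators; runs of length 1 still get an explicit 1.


String: "cggggccgg"
Scanning for consecutive runs:
  'c' x 1
  'g' x 4
  'c' x 2
  'g' x 2
RLE = "c1g4c2g2"


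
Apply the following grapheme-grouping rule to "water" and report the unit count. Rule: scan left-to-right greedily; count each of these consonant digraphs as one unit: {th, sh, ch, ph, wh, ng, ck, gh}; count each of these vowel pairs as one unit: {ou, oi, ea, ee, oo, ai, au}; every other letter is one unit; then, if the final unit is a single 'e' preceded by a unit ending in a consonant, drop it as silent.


Word: "water" (5 letters)
Left-to-right scan:
  [1] 'w' (letter)
  [2] 'a' (letter)
  [3] 't' (letter)
  [4] 'e' (letter)
  [5] 'r' (letter)
Units from scan: 5
Sound units = 5 units


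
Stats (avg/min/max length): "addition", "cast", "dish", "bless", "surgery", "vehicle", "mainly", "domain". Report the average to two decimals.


Lengths: "addition"=8, "cast"=4, "dish"=4, "bless"=5, "surgery"=7, "vehicle"=7, "mainly"=6, "domain"=6
Sum = 47, Count = 8
Average = 47/8 = 5.88
= avg=5.88, min=4, max=8


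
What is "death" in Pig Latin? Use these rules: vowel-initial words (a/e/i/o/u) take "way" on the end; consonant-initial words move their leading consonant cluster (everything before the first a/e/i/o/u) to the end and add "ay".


Word: "death"
Starts with consonant(s) → move to end, add 'ay'
Consonant cluster: "d"
Pig Latin = "eathday"


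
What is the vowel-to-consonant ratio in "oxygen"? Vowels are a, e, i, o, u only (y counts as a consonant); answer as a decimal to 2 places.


Word: "oxygen"
Vowels (a,e,i,o,u): 2
Consonants: 4
Ratio = 2/4
= 0.50


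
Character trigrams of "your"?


Word: "your" (length 4)
Number of trigrams = 4 - 3 + 1 = 2
  Position 0: "you"
  Position 1: "our"
Trigrams = "you", "our"


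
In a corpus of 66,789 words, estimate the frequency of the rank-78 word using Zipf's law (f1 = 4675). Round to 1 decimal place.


Zipf's law: f(r) = f(1) / r
f(1) = 4675
f(78) = 4675 / 78
= 59.9 occurrences


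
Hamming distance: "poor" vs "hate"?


Comparing character by character (same length = 4):
  Pos 0: 'p' vs 'h' !=
  Pos 1: 'o' vs 'a' !=
  Pos 2: 'o' vs 't' !=
  Pos 3: 'r' vs 'e' !=
Hamming distance = 4


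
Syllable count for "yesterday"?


Word: "yesterday"
Syllable breakdown: yes-ter-day
Counting: 3 parts
= 3 syllables


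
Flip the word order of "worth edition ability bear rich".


Original: "worth edition ability bear rich"
Words (1..n): worth | edition | ability | bear | rich
Reversed (n..1): rich | bear | ability | edition | worth
Result = "rich bear ability edition worth"


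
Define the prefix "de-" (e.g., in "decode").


Prefix: de-
Example: decode = de- + code
Meaning = remove / reverse


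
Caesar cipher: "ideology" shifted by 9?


Word: "ideology"
Shift: 9
Each letter → (letter + shift) mod 26:
  'i' (8) + 9 = 17 → 'r'
  'd' (3) + 9 = 12 → 'm'
  'e' (4) + 9 = 13 → 'n'
  'o' (14) + 9 = 23 → 'x'
  'l' (11) + 9 = 20 → 'u'
  'o' (14) + 9 = 23 → 'x'
  'g' (6) + 9 = 15 → 'p'
  'y' (24) + 9 = 7 → 'h'
Result = "rmnxuxph"


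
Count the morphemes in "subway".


Word: "subway"
Morphemes: sub- + way
Each morpheme carries meaning
= 2 morphemes


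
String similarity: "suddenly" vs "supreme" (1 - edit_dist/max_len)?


Word 1: "suddenly" (length 8)
Word 2: "supreme" (length 7)
One optimal edit sequence:
  1. keep 's'
  2. keep 'u'
  3. substitute 'd' -> 'p'  (+1)
  4. substitute 'd' -> 'r'  (+1)
  5. keep 'e'
  6. delete 'n'  (+1)
  7. substitute 'l' -> 'm'  (+1)
  8. substitute 'y' -> 'e'  (+1)
Edit distance = 5
Max length = max(8, 7) = 8
Similarity = 1 - 5/8
= 0.3750


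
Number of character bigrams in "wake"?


Word: "wake" (length 4)
Number of 2-grams = length - 2 + 1 = 4 - 2 + 1
= 3


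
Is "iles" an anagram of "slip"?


Word 1: "slip" → sorted: ilps
Word 2: "iles" → sorted: eils
Same letters? ilps != eils
Anagram = No


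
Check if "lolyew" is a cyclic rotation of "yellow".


Word: "yellow", Candidate: "lolyew"
Method: check if candidate is substring of word+word
"yellowyellow" contains "lolyew"? No
Is rotation = No


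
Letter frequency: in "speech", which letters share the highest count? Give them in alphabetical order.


Word: "speech"
Letter counts:
  'c': 1
  'e': 2
  'h': 1
  'p': 1
  's': 1
Maximum count = 2
Most frequent = 'e' (2 times each)


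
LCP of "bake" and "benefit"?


Word 1: "bake"
Word 2: "benefit"
Comparing from start:
  Pos 0: 'b' == 'b'
  Pos 1: 'a' != 'e' (stop)
LCP = "b" (length 1)


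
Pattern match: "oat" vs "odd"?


Pattern of "oat": [0, 1, 2]
Pattern of "odd": [0, 1, 1]
Patterns do not match
Same pattern = No


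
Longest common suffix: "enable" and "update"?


Word 1: "enable"
Word 2: "update"
Comparing from end:
  Pos -1: 'e' == 'e'
  Pos -2: 'l' != 't' (stop)
LCS = "e" (length 1)


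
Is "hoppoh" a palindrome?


Word: "hoppoh"
Reversed: "hoppoh"
Forward == Backward? hoppoh == hoppoh
Palindrome = Yes


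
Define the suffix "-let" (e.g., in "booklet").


Suffix: -let
Example: booklet = book + -let
Meaning = small


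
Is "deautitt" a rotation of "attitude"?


Word: "attitude", Candidate: "deautitt"
Method: check if candidate is substring of word+word
"attitudeattitude" contains "deautitt"? No
Is rotation = No


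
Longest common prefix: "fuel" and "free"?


Word 1: "fuel"
Word 2: "free"
Comparing from start:
  Pos 0: 'f' == 'f'
  Pos 1: 'u' != 'r' (stop)
LCP = "f" (length 1)


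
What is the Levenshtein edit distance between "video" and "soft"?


Word 1: "video" (length 5)
Word 2: "soft" (length 4)
One optimal edit sequence (insert/delete/substitute each cost 1):
  1. delete 'v'  (+1)
  2. substitute 'i' -> 's'  (+1)
  3. substitute 'd' -> 'o'  (+1)
  4. substitute 'e' -> 'f'  (+1)
  5. substitute 'o' -> 't'  (+1)
Total edit operations: 5
Edit distance = 5


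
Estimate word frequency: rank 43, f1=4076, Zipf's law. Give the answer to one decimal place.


Zipf's law: f(r) = f(1) / r
f(1) = 4076
f(43) = 4076 / 43
= 94.8 occurrences


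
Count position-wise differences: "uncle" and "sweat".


Comparing character by character (same length = 5):
  Pos 0: 'u' vs 's' !=
  Pos 1: 'n' vs 'w' !=
  Pos 2: 'c' vs 'e' !=
  Pos 3: 'l' vs 'a' !=
  Pos 4: 'e' vs 't' !=
Hamming distance = 5


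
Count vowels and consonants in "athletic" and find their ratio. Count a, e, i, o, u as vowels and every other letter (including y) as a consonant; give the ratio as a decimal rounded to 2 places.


Word: "athletic"
Vowels (a,e,i,o,u): 3
Consonants: 5
Ratio = 3/5
= 0.60
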